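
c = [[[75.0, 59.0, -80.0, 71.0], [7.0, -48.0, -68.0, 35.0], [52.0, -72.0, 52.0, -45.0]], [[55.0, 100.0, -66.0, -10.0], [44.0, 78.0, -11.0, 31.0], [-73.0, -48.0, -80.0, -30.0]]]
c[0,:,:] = [[75.0, 59.0, -80.0, 71.0], [7.0, -48.0, -68.0, 35.0], [52.0, -72.0, 52.0, -45.0]]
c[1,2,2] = -80.0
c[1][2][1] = -48.0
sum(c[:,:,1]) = 69.0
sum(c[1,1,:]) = 142.0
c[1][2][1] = -48.0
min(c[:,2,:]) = -80.0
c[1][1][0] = 44.0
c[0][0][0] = 75.0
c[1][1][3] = 31.0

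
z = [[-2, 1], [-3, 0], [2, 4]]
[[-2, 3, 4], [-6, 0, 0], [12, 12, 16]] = z @ [[2, 0, 0], [2, 3, 4]]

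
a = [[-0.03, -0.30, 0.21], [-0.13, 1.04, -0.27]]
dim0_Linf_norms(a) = [0.13, 1.04, 0.27]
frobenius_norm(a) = 1.14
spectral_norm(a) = 1.13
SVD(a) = [[-0.3, 0.95], [0.95, 0.3]] @ diag([1.134428178205377, 0.13954464695440577]) @ [[-0.10, 0.95, -0.28], [-0.49, 0.2, 0.85]]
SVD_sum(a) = [[0.03, -0.33, 0.10], [-0.11, 1.03, -0.31]] + [[-0.06,0.03,0.11], [-0.02,0.01,0.04]]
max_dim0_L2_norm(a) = 1.08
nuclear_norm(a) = 1.27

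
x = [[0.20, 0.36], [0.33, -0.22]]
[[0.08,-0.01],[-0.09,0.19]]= x @ [[-0.09, 0.41], [0.28, -0.25]]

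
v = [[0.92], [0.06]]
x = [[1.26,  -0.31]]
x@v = [[1.14]]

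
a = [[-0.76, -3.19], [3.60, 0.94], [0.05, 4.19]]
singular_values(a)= [5.54, 3.38]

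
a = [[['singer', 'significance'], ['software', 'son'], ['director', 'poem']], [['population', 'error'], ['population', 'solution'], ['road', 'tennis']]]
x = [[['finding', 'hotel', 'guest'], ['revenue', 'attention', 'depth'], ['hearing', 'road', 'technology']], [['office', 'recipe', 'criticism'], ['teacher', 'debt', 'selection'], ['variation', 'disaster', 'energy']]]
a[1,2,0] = 'road'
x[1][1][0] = 'teacher'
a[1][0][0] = 'population'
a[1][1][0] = 'population'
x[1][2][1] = 'disaster'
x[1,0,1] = 'recipe'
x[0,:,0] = ['finding', 'revenue', 'hearing']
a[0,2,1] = 'poem'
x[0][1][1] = 'attention'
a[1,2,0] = 'road'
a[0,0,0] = 'singer'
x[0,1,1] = 'attention'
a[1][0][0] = 'population'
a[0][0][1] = 'significance'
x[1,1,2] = 'selection'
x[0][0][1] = 'hotel'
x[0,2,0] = 'hearing'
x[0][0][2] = 'guest'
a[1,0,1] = 'error'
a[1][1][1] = 'solution'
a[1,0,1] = 'error'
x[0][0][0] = 'finding'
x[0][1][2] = 'depth'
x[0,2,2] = 'technology'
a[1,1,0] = 'population'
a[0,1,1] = 'son'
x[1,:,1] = ['recipe', 'debt', 'disaster']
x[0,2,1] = 'road'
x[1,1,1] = 'debt'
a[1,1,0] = 'population'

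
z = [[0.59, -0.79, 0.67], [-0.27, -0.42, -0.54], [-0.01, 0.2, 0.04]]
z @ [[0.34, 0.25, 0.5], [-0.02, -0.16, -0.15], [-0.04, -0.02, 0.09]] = [[0.19, 0.26, 0.47], [-0.06, 0.01, -0.12], [-0.01, -0.04, -0.03]]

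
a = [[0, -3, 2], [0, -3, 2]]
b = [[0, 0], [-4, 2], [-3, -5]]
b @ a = [[0, 0, 0], [0, 6, -4], [0, 24, -16]]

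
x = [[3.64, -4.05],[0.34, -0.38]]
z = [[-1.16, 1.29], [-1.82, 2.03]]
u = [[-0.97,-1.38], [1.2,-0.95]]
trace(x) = 3.26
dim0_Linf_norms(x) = [3.64, 4.05]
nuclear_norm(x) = 5.47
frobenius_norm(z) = 3.23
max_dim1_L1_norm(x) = 7.69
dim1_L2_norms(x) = [5.45, 0.51]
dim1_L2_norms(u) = [1.69, 1.53]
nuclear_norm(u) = 3.22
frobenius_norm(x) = 5.47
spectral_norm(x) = 5.47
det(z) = -0.01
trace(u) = -1.92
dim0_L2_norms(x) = [3.66, 4.07]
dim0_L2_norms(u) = [1.54, 1.68]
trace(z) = 0.87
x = u @ z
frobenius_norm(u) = 2.28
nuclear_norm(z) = 3.23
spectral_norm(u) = 1.70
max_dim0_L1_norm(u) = 2.33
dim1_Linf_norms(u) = [1.38, 1.2]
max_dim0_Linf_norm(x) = 4.05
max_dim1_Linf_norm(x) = 4.05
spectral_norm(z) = 3.23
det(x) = -0.01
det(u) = 2.58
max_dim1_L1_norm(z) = 3.85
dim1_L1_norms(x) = [7.69, 0.72]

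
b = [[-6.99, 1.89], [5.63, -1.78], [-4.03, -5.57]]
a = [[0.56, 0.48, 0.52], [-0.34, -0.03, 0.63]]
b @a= [[-4.56, -3.41, -2.44], [3.76, 2.76, 1.81], [-0.36, -1.77, -5.6]]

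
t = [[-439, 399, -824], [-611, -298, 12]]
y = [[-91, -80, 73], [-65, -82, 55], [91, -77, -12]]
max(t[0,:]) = 399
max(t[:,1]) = 399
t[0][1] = 399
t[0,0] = -439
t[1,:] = [-611, -298, 12]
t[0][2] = -824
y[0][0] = -91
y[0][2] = 73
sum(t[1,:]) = -897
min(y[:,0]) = -91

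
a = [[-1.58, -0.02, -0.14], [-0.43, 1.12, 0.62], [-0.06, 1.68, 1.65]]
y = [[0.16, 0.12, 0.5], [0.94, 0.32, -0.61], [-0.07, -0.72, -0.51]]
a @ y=[[-0.26, -0.10, -0.71],[0.94, -0.14, -1.21],[1.45, -0.66, -1.9]]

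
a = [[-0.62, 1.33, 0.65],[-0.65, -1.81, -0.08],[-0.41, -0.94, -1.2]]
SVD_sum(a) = [[0.17, 1.27, 0.54], [-0.22, -1.61, -0.69], [-0.17, -1.26, -0.53]] + [[-0.35, -0.13, 0.42], [-0.48, -0.18, 0.57], [0.26, 0.10, -0.31]] + [[-0.44, 0.19, -0.31], [0.05, -0.02, 0.03], [-0.5, 0.22, -0.36]]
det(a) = -2.38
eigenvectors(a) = [[-0.76+0.00j, (-0.76-0j), (0.55+0j)], [0.23-0.41j, (0.23+0.41j), (-0.46+0j)], [0.41-0.19j, (0.41+0.19j), (0.7+0j)]]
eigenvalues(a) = [(-1.36+0.88j), (-1.36-0.88j), (-0.91+0j)]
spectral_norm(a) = 2.63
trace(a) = -3.63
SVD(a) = [[0.53, -0.54, -0.65],[-0.67, -0.74, 0.07],[-0.52, 0.4, -0.75]] @ diag([2.633736735609071, 1.0399497716156807, 0.8685823392285663]) @ [[0.12, 0.91, 0.39], [0.63, 0.23, -0.74], [0.77, -0.33, 0.54]]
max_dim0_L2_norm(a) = 2.43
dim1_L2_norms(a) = [1.6, 1.92, 1.58]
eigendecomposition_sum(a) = [[(-0.22+0.86j),  0.56+1.21j,  (0.55+0.11j)],[(-0.4-0.38j),  -0.82-0.06j,  (-0.22+0.26j)],[-0.09-0.51j,  (-0.6-0.51j),  -0.32+0.07j]] + [[(-0.22-0.86j), (0.56-1.21j), (0.55-0.11j)], [-0.40+0.38j, (-0.82+0.06j), -0.22-0.26j], [-0.09+0.51j, -0.60+0.51j, (-0.32-0.07j)]] + [[(-0.18+0j), (0.2+0j), -0.45+0.00j],[0.15-0.00j, (-0.17-0j), (0.37-0j)],[-0.22+0.00j, 0.26+0.00j, (-0.56+0j)]]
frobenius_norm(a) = 2.96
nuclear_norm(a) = 4.54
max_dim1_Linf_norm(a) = 1.81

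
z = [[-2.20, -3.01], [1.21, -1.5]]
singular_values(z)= [3.77, 1.84]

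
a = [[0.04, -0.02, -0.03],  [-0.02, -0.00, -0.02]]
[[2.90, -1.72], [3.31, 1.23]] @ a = [[0.15, -0.06, -0.05], [0.11, -0.07, -0.12]]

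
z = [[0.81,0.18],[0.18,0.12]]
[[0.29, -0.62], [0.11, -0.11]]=z @ [[0.24, -0.83], [0.54, 0.31]]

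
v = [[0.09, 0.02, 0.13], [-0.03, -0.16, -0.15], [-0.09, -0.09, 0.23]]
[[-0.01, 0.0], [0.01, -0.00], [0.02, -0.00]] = v @ [[-0.09, 0.01], [-0.05, 0.01], [0.03, -0.0]]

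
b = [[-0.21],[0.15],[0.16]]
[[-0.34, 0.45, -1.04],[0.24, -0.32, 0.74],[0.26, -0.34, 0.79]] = b @[[1.60,-2.12,4.95]]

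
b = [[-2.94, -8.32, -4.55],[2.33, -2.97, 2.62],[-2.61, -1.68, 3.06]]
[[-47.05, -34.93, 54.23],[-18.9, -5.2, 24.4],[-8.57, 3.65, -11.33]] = b@[[-0.56,-0.75,5.21], [5.88,3.20,-6.74], [-0.05,2.31,-2.96]]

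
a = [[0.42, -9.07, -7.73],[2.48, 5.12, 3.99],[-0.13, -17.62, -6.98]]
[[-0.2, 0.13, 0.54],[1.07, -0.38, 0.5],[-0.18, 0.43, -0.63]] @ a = [[0.17, -7.04, -1.70], [-0.56, -20.46, -13.28], [1.07, 14.93, 7.50]]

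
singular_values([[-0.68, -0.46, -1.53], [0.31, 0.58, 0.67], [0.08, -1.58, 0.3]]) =[2.0, 1.58, 0.0]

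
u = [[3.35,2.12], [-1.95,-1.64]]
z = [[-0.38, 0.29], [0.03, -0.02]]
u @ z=[[-1.21, 0.93], [0.69, -0.53]]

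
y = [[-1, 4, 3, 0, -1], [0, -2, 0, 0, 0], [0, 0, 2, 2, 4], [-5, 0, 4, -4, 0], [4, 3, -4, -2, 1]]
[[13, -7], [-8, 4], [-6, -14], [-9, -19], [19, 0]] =y @ [[1, 3], [4, -2], [-1, 0], [0, 1], [-1, -4]]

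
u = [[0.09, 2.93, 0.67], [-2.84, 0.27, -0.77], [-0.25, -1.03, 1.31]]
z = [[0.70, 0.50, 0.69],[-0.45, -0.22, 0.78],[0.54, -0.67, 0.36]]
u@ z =[[-0.89, -1.05, 2.59], [-2.53, -0.96, -2.03], [1.0, -0.78, -0.50]]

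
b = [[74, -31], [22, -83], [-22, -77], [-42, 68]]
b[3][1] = 68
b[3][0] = -42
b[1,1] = -83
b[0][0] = 74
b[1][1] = -83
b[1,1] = -83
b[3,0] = -42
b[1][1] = -83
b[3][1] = 68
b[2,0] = -22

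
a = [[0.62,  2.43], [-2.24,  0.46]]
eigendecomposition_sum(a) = [[0.31+1.16j, (1.21-0.28j)], [(-1.12+0.26j), 0.23+1.18j]] + [[(0.31-1.16j), (1.21+0.28j)], [(-1.12-0.26j), (0.23-1.18j)]]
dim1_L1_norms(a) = [3.05, 2.7]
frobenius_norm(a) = 3.39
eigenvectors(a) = [[0.72+0.00j, (0.72-0j)],  [-0.02+0.69j, (-0.02-0.69j)]]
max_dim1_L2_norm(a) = 2.51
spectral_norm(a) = 2.52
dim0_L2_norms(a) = [2.32, 2.47]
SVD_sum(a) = [[1.1, 2.19],[-0.26, -0.53]] + [[-0.48, 0.24], [-1.98, 0.99]]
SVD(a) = [[0.97,  -0.23], [-0.23,  -0.97]] @ diag([2.520825262761255, 2.2724304157937714]) @ [[0.45,0.89], [0.89,-0.45]]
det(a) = 5.73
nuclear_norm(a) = 4.79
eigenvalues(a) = [(0.54+2.33j), (0.54-2.33j)]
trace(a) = 1.08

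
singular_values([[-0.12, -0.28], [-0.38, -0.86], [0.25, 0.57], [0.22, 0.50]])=[1.29, 0.0]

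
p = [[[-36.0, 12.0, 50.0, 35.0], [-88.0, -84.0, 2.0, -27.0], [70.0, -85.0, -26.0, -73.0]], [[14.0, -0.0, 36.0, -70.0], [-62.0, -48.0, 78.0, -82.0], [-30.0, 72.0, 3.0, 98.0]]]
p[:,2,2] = [-26.0, 3.0]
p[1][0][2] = 36.0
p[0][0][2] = 50.0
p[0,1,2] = 2.0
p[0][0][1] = 12.0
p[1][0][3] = -70.0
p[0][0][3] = 35.0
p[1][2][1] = 72.0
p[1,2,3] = 98.0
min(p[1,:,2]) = 3.0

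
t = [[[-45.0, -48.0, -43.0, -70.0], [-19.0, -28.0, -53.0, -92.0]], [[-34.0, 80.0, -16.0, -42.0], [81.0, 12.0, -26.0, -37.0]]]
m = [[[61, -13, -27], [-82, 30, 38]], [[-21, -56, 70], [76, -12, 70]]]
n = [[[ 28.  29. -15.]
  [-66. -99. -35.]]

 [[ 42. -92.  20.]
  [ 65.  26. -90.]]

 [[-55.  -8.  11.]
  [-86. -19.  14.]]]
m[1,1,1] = -12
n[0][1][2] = -35.0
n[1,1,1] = 26.0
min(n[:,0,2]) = -15.0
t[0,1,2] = -53.0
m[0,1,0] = -82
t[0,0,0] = -45.0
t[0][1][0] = -19.0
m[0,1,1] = 30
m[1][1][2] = 70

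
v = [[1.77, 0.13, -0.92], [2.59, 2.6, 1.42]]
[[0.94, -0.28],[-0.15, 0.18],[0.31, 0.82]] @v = [[0.94, -0.61, -1.26], [0.20, 0.45, 0.39], [2.67, 2.17, 0.88]]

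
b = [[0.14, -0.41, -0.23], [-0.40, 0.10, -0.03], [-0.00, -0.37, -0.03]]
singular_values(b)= [0.63, 0.37, 0.13]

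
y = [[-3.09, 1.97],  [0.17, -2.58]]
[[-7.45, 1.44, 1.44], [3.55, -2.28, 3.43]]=y @ [[1.60, 0.10, -1.37], [-1.27, 0.89, -1.42]]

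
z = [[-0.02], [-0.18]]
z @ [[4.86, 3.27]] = [[-0.10, -0.07],  [-0.87, -0.59]]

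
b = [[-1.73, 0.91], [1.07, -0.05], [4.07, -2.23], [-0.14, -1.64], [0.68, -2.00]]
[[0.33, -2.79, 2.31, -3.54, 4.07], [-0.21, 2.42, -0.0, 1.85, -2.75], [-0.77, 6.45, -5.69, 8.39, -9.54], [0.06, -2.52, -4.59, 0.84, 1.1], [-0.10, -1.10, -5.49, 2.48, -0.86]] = b @ [[-0.20, 2.32, 0.13, 1.7, -2.59], [-0.02, 1.34, 2.79, -0.66, -0.45]]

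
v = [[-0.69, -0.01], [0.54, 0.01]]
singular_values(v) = [0.88, 0.0]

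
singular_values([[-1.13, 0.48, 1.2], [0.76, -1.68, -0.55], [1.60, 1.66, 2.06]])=[3.35, 2.02, 0.95]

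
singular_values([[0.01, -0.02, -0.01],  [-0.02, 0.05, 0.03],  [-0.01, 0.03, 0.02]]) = [0.08, 0.0, 0.0]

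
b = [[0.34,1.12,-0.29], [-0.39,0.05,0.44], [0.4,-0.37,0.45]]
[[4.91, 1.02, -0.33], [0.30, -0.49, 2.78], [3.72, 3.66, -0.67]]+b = [[5.25, 2.14, -0.62], [-0.09, -0.44, 3.22], [4.12, 3.29, -0.22]]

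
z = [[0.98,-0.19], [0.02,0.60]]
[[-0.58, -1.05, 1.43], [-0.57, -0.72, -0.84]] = z @[[-0.77, -1.3, 1.18], [-0.93, -1.16, -1.44]]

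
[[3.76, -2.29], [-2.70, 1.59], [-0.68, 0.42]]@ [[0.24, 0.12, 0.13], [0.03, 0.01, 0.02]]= [[0.83, 0.43, 0.44],[-0.60, -0.31, -0.32],[-0.15, -0.08, -0.08]]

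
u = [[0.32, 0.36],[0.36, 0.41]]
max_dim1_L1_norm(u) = 0.77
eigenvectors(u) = [[-0.75, -0.66], [0.66, -0.75]]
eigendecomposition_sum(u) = [[0.00, -0.0],  [-0.0, 0.0]] + [[0.32,0.36], [0.36,0.41]]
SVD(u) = [[-0.66, -0.75],[-0.75, 0.66]] @ diag([0.7278015986734346, 0.0021984013265652223]) @ [[-0.66,-0.75],[-0.75,0.66]]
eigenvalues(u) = [0.0, 0.73]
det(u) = 0.00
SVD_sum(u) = [[0.32,0.36], [0.36,0.41]] + [[0.0, -0.00],[-0.0, 0.0]]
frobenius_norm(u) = 0.73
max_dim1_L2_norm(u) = 0.55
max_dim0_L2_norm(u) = 0.55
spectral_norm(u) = 0.73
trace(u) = 0.73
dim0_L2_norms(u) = [0.48, 0.55]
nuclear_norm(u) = 0.73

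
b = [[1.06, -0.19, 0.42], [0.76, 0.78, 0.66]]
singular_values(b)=[1.56, 0.73]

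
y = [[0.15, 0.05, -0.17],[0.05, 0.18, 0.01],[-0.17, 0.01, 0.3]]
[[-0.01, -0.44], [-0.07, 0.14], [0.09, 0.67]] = y@ [[1.92, -2.52], [-1.01, 1.41], [1.43, 0.76]]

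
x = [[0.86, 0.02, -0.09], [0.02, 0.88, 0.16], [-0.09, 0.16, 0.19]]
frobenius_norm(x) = 1.27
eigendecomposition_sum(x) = [[0.00, -0.0, 0.02], [-0.00, 0.01, -0.03], [0.02, -0.03, 0.13]] + [[0.86, 0.02, -0.11], [0.02, 0.00, -0.00], [-0.11, -0.00, 0.01]] + [[0.0, 0.00, 0.00], [0.0, 0.87, 0.19], [0.0, 0.19, 0.04]]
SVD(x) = [[0.0, 0.99, -0.13],[0.98, 0.02, 0.21],[0.22, -0.13, -0.97]] @ diag([0.9152963983252473, 0.8718520090588345, 0.14285159261591826]) @ [[0.0, 0.98, 0.22],[0.99, 0.02, -0.13],[-0.13, 0.21, -0.97]]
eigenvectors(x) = [[-0.13,0.99,0.0], [0.21,0.02,0.98], [-0.97,-0.13,0.22]]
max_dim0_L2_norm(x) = 0.89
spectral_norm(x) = 0.92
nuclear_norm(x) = 1.93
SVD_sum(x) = [[0.0,0.00,0.0], [0.0,0.87,0.19], [0.0,0.19,0.04]] + [[0.86, 0.02, -0.11], [0.02, 0.0, -0.00], [-0.11, -0.0, 0.01]] + [[0.0,-0.0,0.02], [-0.0,0.01,-0.03], [0.02,-0.03,0.13]]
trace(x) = 1.93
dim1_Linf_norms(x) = [0.86, 0.88, 0.19]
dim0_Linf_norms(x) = [0.86, 0.88, 0.19]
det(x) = 0.11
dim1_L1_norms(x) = [0.97, 1.06, 0.44]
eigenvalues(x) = [0.14, 0.87, 0.92]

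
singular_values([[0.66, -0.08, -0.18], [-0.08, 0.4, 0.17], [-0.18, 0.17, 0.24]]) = [0.78, 0.41, 0.11]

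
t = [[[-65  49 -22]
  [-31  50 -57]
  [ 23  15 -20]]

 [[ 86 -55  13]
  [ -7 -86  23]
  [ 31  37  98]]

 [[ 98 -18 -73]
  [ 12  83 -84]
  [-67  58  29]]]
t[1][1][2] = 23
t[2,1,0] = 12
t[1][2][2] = 98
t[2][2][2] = 29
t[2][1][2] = -84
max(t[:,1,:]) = 83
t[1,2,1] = 37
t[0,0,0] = -65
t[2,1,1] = 83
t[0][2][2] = -20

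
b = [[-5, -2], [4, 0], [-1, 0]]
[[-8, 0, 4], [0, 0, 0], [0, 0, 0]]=b @ [[0, 0, 0], [4, 0, -2]]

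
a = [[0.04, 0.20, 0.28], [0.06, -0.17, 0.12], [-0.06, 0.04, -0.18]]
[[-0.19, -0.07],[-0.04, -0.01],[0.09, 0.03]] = a @ [[0.13, 0.05], [-0.15, -0.05], [-0.59, -0.21]]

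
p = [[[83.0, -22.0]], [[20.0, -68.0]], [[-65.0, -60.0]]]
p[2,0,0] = -65.0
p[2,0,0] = -65.0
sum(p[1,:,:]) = -48.0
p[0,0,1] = -22.0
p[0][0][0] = 83.0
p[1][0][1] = -68.0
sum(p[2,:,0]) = -65.0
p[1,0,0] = 20.0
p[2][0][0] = -65.0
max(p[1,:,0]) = 20.0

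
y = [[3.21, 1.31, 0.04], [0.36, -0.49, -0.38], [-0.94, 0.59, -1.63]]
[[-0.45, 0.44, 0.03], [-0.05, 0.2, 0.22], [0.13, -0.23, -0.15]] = y @[[-0.14,0.22,0.13], [0.0,-0.20,-0.29], [-0.0,-0.06,-0.09]]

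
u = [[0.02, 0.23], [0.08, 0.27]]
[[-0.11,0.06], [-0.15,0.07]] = u@ [[-0.38, 0.06], [-0.43, 0.25]]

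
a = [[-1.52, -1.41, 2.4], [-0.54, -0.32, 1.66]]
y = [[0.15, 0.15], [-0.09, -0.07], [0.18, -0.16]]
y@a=[[-0.31,-0.26,0.61], [0.17,0.15,-0.33], [-0.19,-0.2,0.17]]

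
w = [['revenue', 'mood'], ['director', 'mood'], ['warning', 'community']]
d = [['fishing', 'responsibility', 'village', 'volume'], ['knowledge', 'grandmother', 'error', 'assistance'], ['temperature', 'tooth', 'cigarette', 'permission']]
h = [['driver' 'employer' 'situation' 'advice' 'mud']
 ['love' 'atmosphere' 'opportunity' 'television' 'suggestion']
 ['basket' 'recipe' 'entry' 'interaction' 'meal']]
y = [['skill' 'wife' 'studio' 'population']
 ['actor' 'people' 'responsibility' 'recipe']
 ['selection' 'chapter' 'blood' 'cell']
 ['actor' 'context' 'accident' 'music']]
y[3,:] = ['actor', 'context', 'accident', 'music']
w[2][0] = 'warning'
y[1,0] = 'actor'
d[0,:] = ['fishing', 'responsibility', 'village', 'volume']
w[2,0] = 'warning'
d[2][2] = 'cigarette'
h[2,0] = 'basket'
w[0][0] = 'revenue'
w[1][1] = 'mood'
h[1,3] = 'television'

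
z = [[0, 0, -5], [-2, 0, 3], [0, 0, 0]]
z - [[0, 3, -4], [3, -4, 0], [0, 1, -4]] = [[0, -3, -1], [-5, 4, 3], [0, -1, 4]]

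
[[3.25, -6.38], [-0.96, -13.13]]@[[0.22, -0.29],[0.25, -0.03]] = [[-0.88, -0.75], [-3.49, 0.67]]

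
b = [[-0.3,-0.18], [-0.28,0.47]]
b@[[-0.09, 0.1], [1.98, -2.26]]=[[-0.33,  0.38],[0.96,  -1.09]]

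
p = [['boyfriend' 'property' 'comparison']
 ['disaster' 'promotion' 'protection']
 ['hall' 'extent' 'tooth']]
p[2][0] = 'hall'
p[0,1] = 'property'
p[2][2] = 'tooth'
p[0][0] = 'boyfriend'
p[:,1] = ['property', 'promotion', 'extent']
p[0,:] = ['boyfriend', 'property', 'comparison']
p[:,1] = ['property', 'promotion', 'extent']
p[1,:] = ['disaster', 'promotion', 'protection']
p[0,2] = 'comparison'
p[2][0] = 'hall'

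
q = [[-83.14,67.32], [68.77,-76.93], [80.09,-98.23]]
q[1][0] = 68.77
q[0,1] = 67.32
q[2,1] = -98.23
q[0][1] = 67.32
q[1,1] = -76.93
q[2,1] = -98.23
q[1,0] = 68.77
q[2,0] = 80.09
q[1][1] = -76.93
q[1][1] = -76.93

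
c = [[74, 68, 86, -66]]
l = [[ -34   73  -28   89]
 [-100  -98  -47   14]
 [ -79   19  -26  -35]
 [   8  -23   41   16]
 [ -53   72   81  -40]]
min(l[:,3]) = -40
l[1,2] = -47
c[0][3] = -66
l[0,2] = -28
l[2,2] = -26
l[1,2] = -47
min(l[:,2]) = -47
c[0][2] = 86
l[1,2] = -47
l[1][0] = -100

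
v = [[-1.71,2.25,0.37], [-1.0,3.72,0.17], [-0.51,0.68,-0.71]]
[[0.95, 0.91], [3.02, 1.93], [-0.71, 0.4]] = v @ [[1.09, 0.2], [1.05, 0.58], [1.22, -0.15]]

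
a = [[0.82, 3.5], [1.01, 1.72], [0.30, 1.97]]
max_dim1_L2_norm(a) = 3.59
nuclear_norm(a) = 5.12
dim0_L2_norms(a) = [1.34, 4.37]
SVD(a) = [[0.79, -0.25],[0.43, 0.88],[0.44, -0.41]] @ diag([4.531068582707433, 0.5841382531572972]) @ [[0.27, 0.96], [0.96, -0.27]]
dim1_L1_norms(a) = [4.32, 2.73, 2.27]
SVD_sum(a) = [[0.96,3.46],  [0.51,1.86],  [0.53,1.91]] + [[-0.14, 0.04], [0.5, -0.14], [-0.23, 0.06]]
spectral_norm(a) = 4.53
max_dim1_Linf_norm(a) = 3.5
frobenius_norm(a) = 4.57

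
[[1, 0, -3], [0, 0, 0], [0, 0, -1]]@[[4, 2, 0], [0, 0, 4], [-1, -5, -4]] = [[7, 17, 12], [0, 0, 0], [1, 5, 4]]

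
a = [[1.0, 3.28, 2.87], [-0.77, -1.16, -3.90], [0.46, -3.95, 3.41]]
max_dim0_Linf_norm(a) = 3.95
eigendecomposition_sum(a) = [[0.15,-0.43,0.88], [-0.45,1.25,-2.56], [0.76,-2.14,4.40]] + [[0.42, 0.45, 0.18], [-0.01, -0.01, -0.00], [-0.08, -0.08, -0.03]] + [[0.43,3.26,1.81],[-0.31,-2.39,-1.33],[-0.23,-1.73,-0.96]]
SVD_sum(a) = [[0.72, 0.35, 3.25], [-0.87, -0.43, -3.96], [0.64, 0.32, 2.91]] + [[0.16, 2.94, -0.36],  [-0.04, -0.72, 0.09],  [-0.24, -4.26, 0.52]] + [[0.12, -0.01, -0.03], [0.14, -0.01, -0.03], [0.06, -0.0, -0.01]]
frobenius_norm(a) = 8.04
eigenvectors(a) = [[-0.17,0.98,-0.74], [0.5,-0.03,0.54], [-0.85,-0.18,0.39]]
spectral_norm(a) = 6.06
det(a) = -6.37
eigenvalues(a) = [5.8, 0.38, -2.93]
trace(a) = 3.25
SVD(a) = [[0.55,-0.56,-0.62], [-0.67,0.14,-0.73], [0.49,0.82,-0.30]] @ diag([6.063387068280303, 5.270823817986801, 0.199382897847946]) @ [[0.21, 0.11, 0.97], [-0.06, -0.99, 0.12], [-0.98, 0.08, 0.21]]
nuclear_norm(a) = 11.53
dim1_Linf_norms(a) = [3.28, 3.9, 3.95]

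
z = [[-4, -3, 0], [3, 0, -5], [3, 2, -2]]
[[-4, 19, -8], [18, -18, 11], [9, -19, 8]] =z@[[1, -1, 2], [0, -5, 0], [-3, 3, -1]]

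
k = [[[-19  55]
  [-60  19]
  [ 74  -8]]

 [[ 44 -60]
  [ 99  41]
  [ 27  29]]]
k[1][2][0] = 27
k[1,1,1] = 41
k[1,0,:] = [44, -60]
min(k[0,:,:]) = -60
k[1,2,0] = 27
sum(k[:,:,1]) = 76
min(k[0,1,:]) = -60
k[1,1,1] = 41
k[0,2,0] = 74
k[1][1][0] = 99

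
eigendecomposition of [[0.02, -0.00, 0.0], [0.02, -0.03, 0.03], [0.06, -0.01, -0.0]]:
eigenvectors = [[0.00+0.00j, 0.00-0.00j, 0.34+0.00j], [(0.87+0j), (0.87-0j), 0.58+0.00j], [(0.43+0.25j), 0.43-0.25j, 0.74+0.00j]]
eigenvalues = [(-0.02+0.01j), (-0.02-0.01j), (0.02+0j)]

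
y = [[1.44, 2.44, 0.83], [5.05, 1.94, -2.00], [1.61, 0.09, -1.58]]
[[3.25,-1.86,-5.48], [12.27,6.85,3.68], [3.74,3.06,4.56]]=y@ [[2.78, 2.37, 0.13], [-0.46, -2.28, -1.36], [0.44, 0.35, -2.83]]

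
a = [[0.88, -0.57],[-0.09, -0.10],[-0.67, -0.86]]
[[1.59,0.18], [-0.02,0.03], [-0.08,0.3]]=a@[[1.24, -0.01], [-0.87, -0.34]]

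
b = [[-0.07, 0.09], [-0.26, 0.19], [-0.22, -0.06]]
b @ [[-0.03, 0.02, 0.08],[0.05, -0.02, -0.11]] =[[0.01,  -0.00,  -0.02], [0.02,  -0.01,  -0.04], [0.0,  -0.00,  -0.01]]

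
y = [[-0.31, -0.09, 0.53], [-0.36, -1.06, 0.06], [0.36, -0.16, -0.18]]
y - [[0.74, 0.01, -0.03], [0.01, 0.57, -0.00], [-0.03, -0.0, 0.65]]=[[-1.05,-0.10,0.56],[-0.37,-1.63,0.06],[0.39,-0.16,-0.83]]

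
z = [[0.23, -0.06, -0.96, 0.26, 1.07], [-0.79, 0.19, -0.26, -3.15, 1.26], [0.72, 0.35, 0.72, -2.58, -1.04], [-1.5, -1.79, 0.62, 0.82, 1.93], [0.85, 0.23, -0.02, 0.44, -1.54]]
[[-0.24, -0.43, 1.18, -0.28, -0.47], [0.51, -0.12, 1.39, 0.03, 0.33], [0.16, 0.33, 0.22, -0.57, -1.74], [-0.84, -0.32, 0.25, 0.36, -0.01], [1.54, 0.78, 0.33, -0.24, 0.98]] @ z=[[1.15,0.74,1.03,-2.19,-1.84], [1.45,0.46,0.55,-2.91,-1.50], [-0.69,0.75,-0.40,-2.8,1.94], [-0.31,-0.57,1.29,0.44,-0.85], [1.17,0.83,-1.61,-2.67,0.32]]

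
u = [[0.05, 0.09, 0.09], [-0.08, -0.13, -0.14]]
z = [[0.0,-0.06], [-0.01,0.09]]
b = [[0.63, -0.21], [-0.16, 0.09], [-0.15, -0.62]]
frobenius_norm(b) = 0.94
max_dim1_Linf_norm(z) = 0.09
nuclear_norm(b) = 1.33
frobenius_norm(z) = 0.11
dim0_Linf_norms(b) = [0.63, 0.62]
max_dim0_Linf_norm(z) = 0.09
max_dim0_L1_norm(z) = 0.15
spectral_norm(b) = 0.70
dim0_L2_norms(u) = [0.09, 0.16, 0.17]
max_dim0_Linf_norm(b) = 0.63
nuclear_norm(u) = 0.25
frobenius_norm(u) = 0.25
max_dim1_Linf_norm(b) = 0.63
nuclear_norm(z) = 0.11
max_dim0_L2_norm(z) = 0.11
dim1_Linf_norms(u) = [0.09, 0.14]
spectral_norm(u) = 0.25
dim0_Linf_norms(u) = [0.08, 0.13, 0.14]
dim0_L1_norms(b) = [0.94, 0.92]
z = u @ b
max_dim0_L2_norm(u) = 0.17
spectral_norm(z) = 0.11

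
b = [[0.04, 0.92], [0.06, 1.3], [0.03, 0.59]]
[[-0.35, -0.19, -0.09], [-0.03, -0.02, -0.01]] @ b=[[-0.03, -0.62], [-0.00, -0.06]]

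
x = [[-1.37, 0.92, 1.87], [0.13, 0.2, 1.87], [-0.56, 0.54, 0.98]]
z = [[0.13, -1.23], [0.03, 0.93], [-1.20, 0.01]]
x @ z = [[-2.39,2.56], [-2.22,0.04], [-1.23,1.20]]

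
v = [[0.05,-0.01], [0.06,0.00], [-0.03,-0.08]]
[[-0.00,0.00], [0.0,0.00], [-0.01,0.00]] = v @ [[0.0, -0.0], [0.08, -0.03]]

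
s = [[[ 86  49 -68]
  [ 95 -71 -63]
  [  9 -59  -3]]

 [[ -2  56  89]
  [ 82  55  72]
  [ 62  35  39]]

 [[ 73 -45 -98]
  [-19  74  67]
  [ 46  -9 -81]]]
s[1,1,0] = 82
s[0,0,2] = -68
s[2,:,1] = [-45, 74, -9]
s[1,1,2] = 72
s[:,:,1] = [[49, -71, -59], [56, 55, 35], [-45, 74, -9]]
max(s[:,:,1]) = 74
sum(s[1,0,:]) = 143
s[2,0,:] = [73, -45, -98]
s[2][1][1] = 74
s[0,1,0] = 95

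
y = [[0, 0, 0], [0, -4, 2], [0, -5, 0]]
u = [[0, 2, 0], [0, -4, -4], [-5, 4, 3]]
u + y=[[0, 2, 0], [0, -8, -2], [-5, -1, 3]]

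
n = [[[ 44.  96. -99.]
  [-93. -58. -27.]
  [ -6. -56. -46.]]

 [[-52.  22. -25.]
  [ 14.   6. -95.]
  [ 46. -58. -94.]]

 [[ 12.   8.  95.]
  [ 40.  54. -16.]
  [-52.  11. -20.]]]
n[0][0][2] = -99.0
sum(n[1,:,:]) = -236.0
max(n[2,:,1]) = 54.0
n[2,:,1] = [8.0, 54.0, 11.0]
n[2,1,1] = 54.0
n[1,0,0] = -52.0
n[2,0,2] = 95.0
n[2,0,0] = 12.0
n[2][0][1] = 8.0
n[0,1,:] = [-93.0, -58.0, -27.0]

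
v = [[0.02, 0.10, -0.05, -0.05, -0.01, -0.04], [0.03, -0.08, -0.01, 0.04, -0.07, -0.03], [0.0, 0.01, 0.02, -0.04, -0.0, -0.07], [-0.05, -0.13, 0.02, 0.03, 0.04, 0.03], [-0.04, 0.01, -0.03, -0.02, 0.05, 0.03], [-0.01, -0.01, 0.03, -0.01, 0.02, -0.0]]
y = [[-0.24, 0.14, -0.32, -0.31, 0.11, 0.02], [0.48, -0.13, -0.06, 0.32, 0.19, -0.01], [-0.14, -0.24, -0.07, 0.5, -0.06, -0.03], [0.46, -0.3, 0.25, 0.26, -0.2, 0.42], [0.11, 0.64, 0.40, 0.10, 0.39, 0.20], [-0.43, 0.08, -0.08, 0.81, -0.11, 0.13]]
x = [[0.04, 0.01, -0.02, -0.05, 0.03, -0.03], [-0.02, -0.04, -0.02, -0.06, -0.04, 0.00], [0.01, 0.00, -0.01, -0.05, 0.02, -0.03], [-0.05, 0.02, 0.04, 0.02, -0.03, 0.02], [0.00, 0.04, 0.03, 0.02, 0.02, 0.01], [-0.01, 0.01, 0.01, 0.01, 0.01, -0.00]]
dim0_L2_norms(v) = [0.07, 0.18, 0.07, 0.08, 0.1, 0.1]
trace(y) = 0.34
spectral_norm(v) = 0.21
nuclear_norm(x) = 0.30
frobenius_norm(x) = 0.17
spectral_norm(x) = 0.13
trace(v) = 0.04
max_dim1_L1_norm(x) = 0.18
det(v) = -0.00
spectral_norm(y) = 1.14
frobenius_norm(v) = 0.26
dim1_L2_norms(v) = [0.13, 0.12, 0.08, 0.15, 0.08, 0.04]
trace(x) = 0.03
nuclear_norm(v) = 0.48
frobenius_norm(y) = 1.82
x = v @ y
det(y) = -0.01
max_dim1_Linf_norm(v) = 0.13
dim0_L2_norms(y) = [0.85, 0.77, 0.58, 1.09, 0.51, 0.48]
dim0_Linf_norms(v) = [0.05, 0.13, 0.05, 0.05, 0.07, 0.07]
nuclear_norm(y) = 3.83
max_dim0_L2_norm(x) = 0.1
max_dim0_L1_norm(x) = 0.21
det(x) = -0.00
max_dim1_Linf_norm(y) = 0.81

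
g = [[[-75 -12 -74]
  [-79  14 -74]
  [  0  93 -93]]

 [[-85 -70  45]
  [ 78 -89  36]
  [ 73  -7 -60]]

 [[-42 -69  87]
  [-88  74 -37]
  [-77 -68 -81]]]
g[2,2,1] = -68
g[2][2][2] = -81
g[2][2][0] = -77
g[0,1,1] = 14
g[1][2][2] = -60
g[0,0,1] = -12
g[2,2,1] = -68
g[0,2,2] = -93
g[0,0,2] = -74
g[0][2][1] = 93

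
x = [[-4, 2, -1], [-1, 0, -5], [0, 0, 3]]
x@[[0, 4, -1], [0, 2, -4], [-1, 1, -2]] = [[1, -13, -2], [5, -9, 11], [-3, 3, -6]]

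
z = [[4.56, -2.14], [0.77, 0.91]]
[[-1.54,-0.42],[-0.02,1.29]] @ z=[[-7.35, 2.91],[0.9, 1.22]]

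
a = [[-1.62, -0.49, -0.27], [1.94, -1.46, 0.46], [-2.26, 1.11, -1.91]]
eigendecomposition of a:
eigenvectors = [[-0.03+0.00j, (0.34+0.01j), 0.34-0.01j], [0.44+0.00j, (0.19-0.41j), 0.19+0.41j], [(-0.9+0j), -0.82+0.00j, (-0.82-0j)]]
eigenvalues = [(-2.53+0j), (-1.23+0.58j), (-1.23-0.58j)]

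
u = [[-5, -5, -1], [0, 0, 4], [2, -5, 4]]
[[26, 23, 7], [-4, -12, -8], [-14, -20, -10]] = u@[[-5, -4, -1], [0, 0, 0], [-1, -3, -2]]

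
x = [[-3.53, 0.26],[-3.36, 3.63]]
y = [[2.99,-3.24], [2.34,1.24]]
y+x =[[-0.54, -2.98], [-1.02, 4.87]]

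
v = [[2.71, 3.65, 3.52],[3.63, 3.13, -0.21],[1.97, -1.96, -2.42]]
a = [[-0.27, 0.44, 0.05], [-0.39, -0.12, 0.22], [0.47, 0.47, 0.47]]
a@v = [[0.96,0.29,-1.16], [-1.06,-2.23,-1.88], [3.91,2.27,0.42]]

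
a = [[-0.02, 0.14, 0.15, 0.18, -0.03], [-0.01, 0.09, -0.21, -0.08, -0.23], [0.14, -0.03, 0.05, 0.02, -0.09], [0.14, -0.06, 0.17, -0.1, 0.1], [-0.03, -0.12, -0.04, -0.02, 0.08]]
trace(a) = 0.10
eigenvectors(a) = [[0.04-0.41j, 0.04+0.41j, 0.57+0.00j, (0.74+0j), (-0.41+0j)], [(0.62+0j), 0.62-0.00j, (0.35+0j), (-0.41+0j), (0.51+0j)], [(-0.09-0.4j), (-0.09+0.4j), (-0.5+0j), (-0.42+0j), 0.52+0.00j], [(-0.25-0.23j), (-0.25+0.23j), (0.26+0j), -0.29+0.00j, -0.49+0.00j], [-0.28+0.29j, (-0.28-0.29j), (0.49+0j), -0.15+0.00j, 0.26+0.00j]]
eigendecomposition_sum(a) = [[(0.04+0.02j),0.03-0.05j,0.05+0.05j,(0.02+0.02j),(-0.03+0.05j)], [(-0.03+0.07j),0.07+0.03j,-0.07+0.08j,-0.02+0.04j,-0.08-0.04j], [0.05+0.01j,(0.01-0.05j),0.06+0.03j,0.03+0.01j,-0.02+0.06j], [0.03-0.02j,-0.02-0.04j,0.06-0.01j,(0.02-0.01j),0.02+0.05j], [-0.02-0.04j,(-0.05+0.02j),(-0-0.07j),(-0.01-0.03j),(0.06-0.02j)]] + [[0.04-0.02j, (0.03+0.05j), (0.05-0.05j), 0.02-0.02j, -0.03-0.05j], [(-0.03-0.07j), 0.07-0.03j, (-0.07-0.08j), -0.02-0.04j, (-0.08+0.04j)], [(0.05-0.01j), (0.01+0.05j), 0.06-0.03j, 0.03-0.01j, -0.02-0.06j], [0.03+0.02j, (-0.02+0.04j), (0.06+0.01j), (0.02+0.01j), 0.02-0.05j], [(-0.02+0.04j), -0.05-0.02j, -0.00+0.07j, (-0.01+0.03j), 0.06+0.02j]] + [[(-0-0j),-0.00-0.00j,0.00+0.00j,-0.00+0.00j,(-0-0j)], [(-0-0j),-0.00-0.00j,0.00+0.00j,(-0+0j),-0.00-0.00j], [0.00+0.00j,0j,-0.00-0.00j,0.00-0.00j,0.00+0.00j], [-0.00-0.00j,(-0-0j),0j,-0.00+0.00j,(-0-0j)], [(-0-0j),-0.00-0.00j,0j,-0.00+0.00j,(-0-0j)]] + [[(-0.12-0j), 0.08-0.00j, (0.01+0j), 0.19+0.00j, (-0.01+0j)],[(0.07+0j), -0.05+0.00j, (-0-0j), -0.11-0.00j, (0.01-0j)],[0.07+0.00j, (-0.05+0j), -0.00-0.00j, -0.11-0.00j, 0.01-0.00j],[(0.05+0j), -0.03+0.00j, (-0-0j), -0.08-0.00j, -0j],[0.03+0.00j, (-0.02+0j), -0.00-0.00j, (-0.04-0j), 0.00-0.00j]] + [[0.02+0.00j, (0.01+0j), 0.05-0.00j, (-0.06-0j), 0.05-0.00j], [-0.03-0.00j, -0.01-0.00j, -0.06+0.00j, 0.07+0.00j, -0.07+0.00j], [-0.03-0.00j, (-0.01-0j), -0.06+0.00j, (0.07+0j), (-0.07+0j)], [0.02+0.00j, (0.01+0j), 0.06-0.00j, -0.07-0.00j, 0.06-0.00j], [(-0.01-0j), -0.00-0.00j, (-0.03+0j), 0.04+0.00j, (-0.03+0j)]]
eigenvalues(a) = [(0.25+0.06j), (0.25-0.06j), (-0.01+0j), (-0.25+0j), (-0.15+0j)]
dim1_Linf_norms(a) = [0.18, 0.23, 0.14, 0.17, 0.12]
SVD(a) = [[0.18, 0.88, 0.03, -0.01, 0.45],  [-0.81, -0.03, -0.37, -0.21, 0.40],  [0.05, 0.08, -0.68, 0.72, -0.12],  [0.55, -0.27, -0.54, -0.47, 0.33],  [0.10, -0.39, 0.33, 0.47, 0.71]] @ diag([0.3977763190025353, 0.3030780732727337, 0.23149833922098678, 0.1046344552377215, 0.008822202509056644]) @ [[0.22,-0.23,0.73,0.11,0.60], [-0.11,0.6,0.36,0.65,-0.28], [-0.77,-0.07,-0.25,0.29,0.5], [0.21,-0.67,-0.18,0.65,-0.23], [-0.55,-0.37,0.49,-0.24,-0.50]]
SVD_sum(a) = [[0.02, -0.02, 0.05, 0.01, 0.04], [-0.07, 0.08, -0.23, -0.03, -0.19], [0.00, -0.01, 0.02, 0.0, 0.01], [0.05, -0.05, 0.16, 0.02, 0.13], [0.01, -0.01, 0.03, 0.00, 0.02]] + [[-0.03, 0.16, 0.1, 0.17, -0.08], [0.00, -0.0, -0.0, -0.0, 0.0], [-0.0, 0.01, 0.01, 0.02, -0.01], [0.01, -0.05, -0.03, -0.05, 0.02], [0.01, -0.07, -0.04, -0.08, 0.03]] + [[-0.00, -0.0, -0.00, 0.0, 0.00], [0.07, 0.01, 0.02, -0.03, -0.04], [0.12, 0.01, 0.04, -0.05, -0.08], [0.1, 0.01, 0.03, -0.04, -0.06], [-0.06, -0.01, -0.02, 0.02, 0.04]] + [[-0.0,  0.0,  0.0,  -0.00,  0.00], [-0.00,  0.01,  0.00,  -0.01,  0.01], [0.02,  -0.05,  -0.01,  0.05,  -0.02], [-0.01,  0.03,  0.01,  -0.03,  0.01], [0.01,  -0.03,  -0.01,  0.03,  -0.01]] + [[-0.0,-0.00,0.0,-0.00,-0.00], [-0.0,-0.0,0.0,-0.00,-0.00], [0.00,0.00,-0.00,0.0,0.00], [-0.0,-0.0,0.0,-0.00,-0.0], [-0.0,-0.00,0.0,-0.0,-0.0]]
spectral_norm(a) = 0.40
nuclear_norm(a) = 1.05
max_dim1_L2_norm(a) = 0.33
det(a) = -0.00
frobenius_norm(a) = 0.56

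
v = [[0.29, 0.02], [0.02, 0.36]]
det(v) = 0.104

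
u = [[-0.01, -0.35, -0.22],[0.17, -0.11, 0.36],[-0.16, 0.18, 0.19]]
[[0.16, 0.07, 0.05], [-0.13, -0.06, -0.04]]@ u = [[0.00, -0.05, -0.0], [-0.00, 0.04, -0.0]]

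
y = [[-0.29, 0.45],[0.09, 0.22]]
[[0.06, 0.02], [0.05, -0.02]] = y @ [[0.11, -0.12], [0.20, -0.03]]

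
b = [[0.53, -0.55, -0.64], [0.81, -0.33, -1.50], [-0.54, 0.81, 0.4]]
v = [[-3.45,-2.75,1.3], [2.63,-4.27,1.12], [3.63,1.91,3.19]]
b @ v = [[-5.6, -0.33, -1.97], [-9.11, -3.68, -4.1], [5.45, -1.21, 1.48]]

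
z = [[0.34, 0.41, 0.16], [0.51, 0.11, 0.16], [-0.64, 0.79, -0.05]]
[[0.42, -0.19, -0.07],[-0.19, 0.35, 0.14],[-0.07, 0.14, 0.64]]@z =[[0.09,0.1,0.04],  [0.02,0.07,0.02],  [-0.36,0.49,-0.02]]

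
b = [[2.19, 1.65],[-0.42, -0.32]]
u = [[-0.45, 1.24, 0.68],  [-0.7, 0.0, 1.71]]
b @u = [[-2.14, 2.72, 4.31], [0.41, -0.52, -0.83]]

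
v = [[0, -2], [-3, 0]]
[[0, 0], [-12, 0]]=v @ [[4, 0], [0, 0]]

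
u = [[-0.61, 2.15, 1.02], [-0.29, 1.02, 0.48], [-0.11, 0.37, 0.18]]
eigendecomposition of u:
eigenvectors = [[-0.89+0.00j, (-0.75+0j), -0.75-0.00j],[-0.42+0.00j, -0.36+0.19j, -0.36-0.19j],[(-0.15+0j), (0.31-0.41j), (0.31+0.41j)]]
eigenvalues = [(0.57+0j), (0.01+0j), (0.01-0j)]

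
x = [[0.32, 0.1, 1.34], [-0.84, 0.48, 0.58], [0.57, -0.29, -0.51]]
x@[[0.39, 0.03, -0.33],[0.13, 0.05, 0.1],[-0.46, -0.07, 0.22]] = [[-0.48, -0.08, 0.20],[-0.53, -0.04, 0.45],[0.42, 0.04, -0.33]]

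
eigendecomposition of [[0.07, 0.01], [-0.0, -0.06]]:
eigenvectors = [[1.0, -0.08], [0.0, 1.0]]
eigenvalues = [0.07, -0.06]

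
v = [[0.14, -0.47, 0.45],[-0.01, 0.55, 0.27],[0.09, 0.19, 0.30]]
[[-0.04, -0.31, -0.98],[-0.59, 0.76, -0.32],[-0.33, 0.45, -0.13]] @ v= [[-0.09, -0.34, -0.4], [-0.12, 0.63, -0.16], [-0.06, 0.38, -0.07]]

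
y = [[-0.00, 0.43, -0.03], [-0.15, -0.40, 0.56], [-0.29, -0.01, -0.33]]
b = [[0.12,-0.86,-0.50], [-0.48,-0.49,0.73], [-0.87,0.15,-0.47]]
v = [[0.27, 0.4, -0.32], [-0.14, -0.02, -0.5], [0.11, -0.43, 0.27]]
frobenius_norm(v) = 0.94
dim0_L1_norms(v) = [0.52, 0.85, 1.09]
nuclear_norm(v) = 1.48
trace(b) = -0.84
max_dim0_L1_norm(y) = 0.92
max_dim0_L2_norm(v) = 0.65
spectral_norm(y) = 0.79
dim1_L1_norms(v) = [0.99, 0.66, 0.81]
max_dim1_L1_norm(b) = 1.7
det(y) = -0.09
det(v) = -0.09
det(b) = 1.00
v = b @ y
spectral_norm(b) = 1.00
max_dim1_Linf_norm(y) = 0.56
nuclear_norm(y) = 1.48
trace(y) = -0.73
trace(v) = 0.52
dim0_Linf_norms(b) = [0.87, 0.86, 0.73]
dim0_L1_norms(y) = [0.44, 0.84, 0.92]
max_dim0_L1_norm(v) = 1.09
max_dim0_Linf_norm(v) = 0.5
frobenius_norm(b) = 1.73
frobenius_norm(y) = 0.94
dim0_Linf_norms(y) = [0.29, 0.43, 0.56]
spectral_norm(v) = 0.79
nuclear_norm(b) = 3.00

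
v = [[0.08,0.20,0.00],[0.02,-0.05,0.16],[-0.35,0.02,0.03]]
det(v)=-0.012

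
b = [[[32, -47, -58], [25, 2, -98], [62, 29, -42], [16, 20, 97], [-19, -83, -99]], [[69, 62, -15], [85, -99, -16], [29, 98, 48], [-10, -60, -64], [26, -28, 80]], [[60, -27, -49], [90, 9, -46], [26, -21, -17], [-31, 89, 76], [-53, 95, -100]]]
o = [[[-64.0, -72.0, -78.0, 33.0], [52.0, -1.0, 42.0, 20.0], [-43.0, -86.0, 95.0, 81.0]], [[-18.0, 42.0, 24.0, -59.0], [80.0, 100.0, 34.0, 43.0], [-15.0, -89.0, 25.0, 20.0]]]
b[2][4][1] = 95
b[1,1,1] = -99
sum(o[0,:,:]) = -21.0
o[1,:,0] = [-18.0, 80.0, -15.0]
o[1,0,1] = 42.0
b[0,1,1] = 2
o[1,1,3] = 43.0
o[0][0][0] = -64.0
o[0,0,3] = 33.0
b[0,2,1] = 29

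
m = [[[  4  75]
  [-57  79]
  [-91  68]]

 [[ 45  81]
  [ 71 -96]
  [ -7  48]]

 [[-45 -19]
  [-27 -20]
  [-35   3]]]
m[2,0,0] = -45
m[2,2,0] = -35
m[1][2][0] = -7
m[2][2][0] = -35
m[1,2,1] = 48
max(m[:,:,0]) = 71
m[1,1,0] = 71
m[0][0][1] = 75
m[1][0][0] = 45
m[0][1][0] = -57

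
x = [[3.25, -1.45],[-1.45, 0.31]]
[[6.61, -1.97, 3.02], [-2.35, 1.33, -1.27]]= x @ [[1.24, -1.2, 0.83], [-1.78, -1.33, -0.22]]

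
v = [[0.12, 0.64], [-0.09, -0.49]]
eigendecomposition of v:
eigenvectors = [[0.98, -0.79], [-0.18, 0.61]]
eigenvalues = [0.0, -0.37]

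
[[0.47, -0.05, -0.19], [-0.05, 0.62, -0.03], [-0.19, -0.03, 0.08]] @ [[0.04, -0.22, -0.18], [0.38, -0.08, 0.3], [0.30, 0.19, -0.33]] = [[-0.06, -0.14, -0.04], [0.22, -0.04, 0.20], [0.0, 0.06, -0.00]]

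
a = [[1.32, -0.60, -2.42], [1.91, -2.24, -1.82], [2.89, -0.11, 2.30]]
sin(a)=[[6.89, -1.06, 0.21], [5.17, -1.69, -0.27], [-0.69, 0.58, 6.08]]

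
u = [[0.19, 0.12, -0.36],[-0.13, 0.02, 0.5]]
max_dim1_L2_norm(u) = 0.52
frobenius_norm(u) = 0.67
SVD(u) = [[-0.63,  0.78], [0.78,  0.63]] @ diag([0.6562355072786817, 0.12944094787466348]) @ [[-0.34, -0.09, 0.94], [0.51, 0.82, 0.26]]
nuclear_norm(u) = 0.79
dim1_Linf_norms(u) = [0.36, 0.5]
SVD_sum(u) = [[0.14,0.04,-0.39], [-0.17,-0.05,0.48]] + [[0.05, 0.08, 0.03], [0.04, 0.07, 0.02]]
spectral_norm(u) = 0.66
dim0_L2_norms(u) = [0.23, 0.12, 0.62]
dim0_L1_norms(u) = [0.32, 0.14, 0.86]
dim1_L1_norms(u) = [0.67, 0.65]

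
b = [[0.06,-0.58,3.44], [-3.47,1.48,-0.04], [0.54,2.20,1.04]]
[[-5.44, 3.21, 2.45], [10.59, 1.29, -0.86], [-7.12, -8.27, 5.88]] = b @ [[-3.67,-1.86,1.06], [-1.50,-3.48,1.93], [-1.77,0.38,1.02]]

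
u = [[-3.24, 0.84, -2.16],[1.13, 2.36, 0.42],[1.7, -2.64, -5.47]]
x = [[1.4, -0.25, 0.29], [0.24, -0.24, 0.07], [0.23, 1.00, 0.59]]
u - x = [[-4.64, 1.09, -2.45],[0.89, 2.60, 0.35],[1.47, -3.64, -6.06]]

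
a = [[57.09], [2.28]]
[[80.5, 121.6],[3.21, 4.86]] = a @[[1.41,2.13]]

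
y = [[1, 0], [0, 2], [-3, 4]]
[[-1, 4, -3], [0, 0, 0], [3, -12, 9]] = y @ [[-1, 4, -3], [0, 0, 0]]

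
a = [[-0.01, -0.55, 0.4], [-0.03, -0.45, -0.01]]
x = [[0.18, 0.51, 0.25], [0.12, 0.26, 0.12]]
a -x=[[-0.19, -1.06, 0.15],[-0.15, -0.71, -0.13]]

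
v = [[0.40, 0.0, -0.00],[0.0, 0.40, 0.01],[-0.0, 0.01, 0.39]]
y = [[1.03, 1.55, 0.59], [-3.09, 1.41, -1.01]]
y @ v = [[0.41, 0.63, 0.25],[-1.24, 0.55, -0.38]]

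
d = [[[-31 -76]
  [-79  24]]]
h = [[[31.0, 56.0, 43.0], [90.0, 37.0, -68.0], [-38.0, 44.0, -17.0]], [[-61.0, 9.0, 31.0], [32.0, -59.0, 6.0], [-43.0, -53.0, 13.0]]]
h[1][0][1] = 9.0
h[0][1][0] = 90.0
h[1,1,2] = 6.0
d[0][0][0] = -31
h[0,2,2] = -17.0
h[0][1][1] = 37.0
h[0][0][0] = 31.0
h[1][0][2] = 31.0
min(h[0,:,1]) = 37.0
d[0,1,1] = 24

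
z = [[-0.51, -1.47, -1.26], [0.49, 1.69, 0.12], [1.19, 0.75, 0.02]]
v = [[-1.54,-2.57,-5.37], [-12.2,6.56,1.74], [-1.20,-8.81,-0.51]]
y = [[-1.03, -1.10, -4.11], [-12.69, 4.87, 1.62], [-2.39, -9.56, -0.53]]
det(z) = 1.90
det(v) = -616.55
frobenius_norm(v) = 17.66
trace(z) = 1.20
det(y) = -548.08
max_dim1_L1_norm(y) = 19.18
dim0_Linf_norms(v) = [12.2, 8.81, 5.37]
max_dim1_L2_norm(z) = 2.0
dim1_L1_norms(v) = [9.48, 20.5, 10.52]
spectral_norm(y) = 13.80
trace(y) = 3.31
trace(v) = 4.51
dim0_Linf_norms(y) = [12.69, 9.56, 4.11]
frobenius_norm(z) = 3.02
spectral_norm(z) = 2.76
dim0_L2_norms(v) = [12.36, 11.28, 5.67]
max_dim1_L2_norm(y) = 13.69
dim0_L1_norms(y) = [16.11, 15.53, 6.26]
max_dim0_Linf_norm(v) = 12.2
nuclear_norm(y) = 27.69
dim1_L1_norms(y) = [6.24, 19.18, 12.48]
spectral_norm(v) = 14.53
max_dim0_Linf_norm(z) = 1.69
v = y + z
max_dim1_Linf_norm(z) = 1.69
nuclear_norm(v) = 28.16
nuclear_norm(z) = 4.45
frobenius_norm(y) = 17.43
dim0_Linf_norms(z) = [1.19, 1.69, 1.26]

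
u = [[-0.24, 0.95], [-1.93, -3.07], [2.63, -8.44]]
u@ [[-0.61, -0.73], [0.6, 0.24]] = [[0.72, 0.40], [-0.66, 0.67], [-6.67, -3.95]]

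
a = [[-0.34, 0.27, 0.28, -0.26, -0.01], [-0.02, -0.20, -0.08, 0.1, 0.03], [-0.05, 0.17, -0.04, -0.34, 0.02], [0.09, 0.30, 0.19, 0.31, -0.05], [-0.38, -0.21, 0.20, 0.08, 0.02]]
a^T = [[-0.34, -0.02, -0.05, 0.09, -0.38], [0.27, -0.20, 0.17, 0.3, -0.21], [0.28, -0.08, -0.04, 0.19, 0.2], [-0.26, 0.1, -0.34, 0.31, 0.08], [-0.01, 0.03, 0.02, -0.05, 0.02]]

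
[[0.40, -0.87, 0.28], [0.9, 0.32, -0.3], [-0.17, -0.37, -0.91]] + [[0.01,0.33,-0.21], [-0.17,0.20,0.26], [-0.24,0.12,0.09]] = [[0.41, -0.54, 0.07], [0.73, 0.52, -0.04], [-0.41, -0.25, -0.82]]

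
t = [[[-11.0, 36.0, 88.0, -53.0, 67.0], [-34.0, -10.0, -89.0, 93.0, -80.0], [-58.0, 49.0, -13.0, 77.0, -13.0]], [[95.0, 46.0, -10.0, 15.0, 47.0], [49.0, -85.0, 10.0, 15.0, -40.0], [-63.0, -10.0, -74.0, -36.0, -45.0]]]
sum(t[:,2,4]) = -58.0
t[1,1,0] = 49.0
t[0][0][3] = -53.0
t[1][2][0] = -63.0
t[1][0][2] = -10.0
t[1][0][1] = 46.0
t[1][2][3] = -36.0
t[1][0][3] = 15.0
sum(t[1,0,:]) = 193.0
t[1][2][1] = -10.0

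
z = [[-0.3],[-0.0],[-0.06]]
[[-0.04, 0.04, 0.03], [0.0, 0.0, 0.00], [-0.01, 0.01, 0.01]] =z@[[0.13, -0.13, -0.1]]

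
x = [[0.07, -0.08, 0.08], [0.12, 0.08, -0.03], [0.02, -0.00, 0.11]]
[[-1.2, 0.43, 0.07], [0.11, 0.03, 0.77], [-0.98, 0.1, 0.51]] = x@[[-3.57, 2.29, 3.34],[3.63, -2.91, 6.08],[-8.29, 0.49, 4.06]]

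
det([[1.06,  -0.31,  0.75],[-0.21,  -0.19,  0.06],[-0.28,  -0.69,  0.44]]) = 0.001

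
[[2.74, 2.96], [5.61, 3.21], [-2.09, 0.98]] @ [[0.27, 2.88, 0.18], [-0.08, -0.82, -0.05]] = [[0.50, 5.46, 0.35], [1.26, 13.52, 0.85], [-0.64, -6.82, -0.43]]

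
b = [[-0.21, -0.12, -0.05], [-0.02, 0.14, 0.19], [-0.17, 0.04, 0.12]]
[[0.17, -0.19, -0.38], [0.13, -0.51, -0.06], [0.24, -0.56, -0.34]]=b @ [[-1.14, 1.43, 2.40],[0.45, 0.18, -1.43],[0.25, -2.69, 1.01]]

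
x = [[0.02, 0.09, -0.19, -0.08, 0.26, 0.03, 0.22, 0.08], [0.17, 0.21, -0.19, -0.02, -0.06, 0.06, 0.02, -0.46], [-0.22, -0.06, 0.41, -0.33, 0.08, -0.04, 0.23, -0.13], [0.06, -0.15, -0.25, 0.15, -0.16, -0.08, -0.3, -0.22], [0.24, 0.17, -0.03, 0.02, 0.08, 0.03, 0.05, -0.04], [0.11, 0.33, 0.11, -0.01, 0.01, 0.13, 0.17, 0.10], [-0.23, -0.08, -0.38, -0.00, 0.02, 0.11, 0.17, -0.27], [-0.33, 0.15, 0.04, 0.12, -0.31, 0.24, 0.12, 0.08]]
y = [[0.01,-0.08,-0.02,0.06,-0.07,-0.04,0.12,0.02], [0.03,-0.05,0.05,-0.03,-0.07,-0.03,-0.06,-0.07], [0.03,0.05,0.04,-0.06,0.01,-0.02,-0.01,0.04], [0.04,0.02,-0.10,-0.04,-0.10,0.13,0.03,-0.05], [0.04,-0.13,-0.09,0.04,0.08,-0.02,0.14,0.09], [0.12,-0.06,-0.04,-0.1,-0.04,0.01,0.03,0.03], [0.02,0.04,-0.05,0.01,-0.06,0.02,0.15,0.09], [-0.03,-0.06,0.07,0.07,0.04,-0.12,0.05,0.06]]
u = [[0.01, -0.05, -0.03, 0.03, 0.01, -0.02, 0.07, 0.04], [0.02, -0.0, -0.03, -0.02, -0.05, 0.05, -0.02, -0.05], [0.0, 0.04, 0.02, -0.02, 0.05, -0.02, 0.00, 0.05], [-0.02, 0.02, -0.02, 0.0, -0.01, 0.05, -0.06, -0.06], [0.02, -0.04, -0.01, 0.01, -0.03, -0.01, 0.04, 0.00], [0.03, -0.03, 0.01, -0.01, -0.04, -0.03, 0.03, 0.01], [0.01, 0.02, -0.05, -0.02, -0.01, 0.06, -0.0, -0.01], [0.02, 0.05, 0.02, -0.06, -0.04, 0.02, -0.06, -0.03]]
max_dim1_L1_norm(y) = 0.63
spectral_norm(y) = 0.34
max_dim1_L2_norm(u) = 0.12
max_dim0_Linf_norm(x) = 0.46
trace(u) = -0.06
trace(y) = 0.26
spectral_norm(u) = 0.20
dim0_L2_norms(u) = [0.05, 0.1, 0.08, 0.08, 0.1, 0.1, 0.12, 0.11]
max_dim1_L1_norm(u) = 0.3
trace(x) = 1.25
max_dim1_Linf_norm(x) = 0.46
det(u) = -0.00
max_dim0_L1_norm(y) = 0.59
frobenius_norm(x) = 1.46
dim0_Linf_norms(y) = [0.12, 0.13, 0.1, 0.1, 0.1, 0.13, 0.15, 0.09]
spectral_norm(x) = 0.84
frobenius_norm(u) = 0.27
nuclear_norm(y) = 1.13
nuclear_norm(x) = 3.26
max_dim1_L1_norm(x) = 1.5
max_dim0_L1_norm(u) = 0.28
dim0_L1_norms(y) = [0.32, 0.49, 0.46, 0.41, 0.47, 0.39, 0.59, 0.45]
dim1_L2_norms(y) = [0.18, 0.15, 0.1, 0.21, 0.25, 0.18, 0.2, 0.19]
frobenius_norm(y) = 0.53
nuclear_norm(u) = 0.51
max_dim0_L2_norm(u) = 0.12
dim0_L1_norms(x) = [1.38, 1.24, 1.6, 0.73, 0.98, 0.72, 1.28, 1.38]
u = x @ y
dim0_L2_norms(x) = [0.56, 0.49, 0.68, 0.39, 0.45, 0.32, 0.52, 0.61]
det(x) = -0.00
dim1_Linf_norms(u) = [0.07, 0.05, 0.05, 0.06, 0.04, 0.04, 0.06, 0.06]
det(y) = -0.00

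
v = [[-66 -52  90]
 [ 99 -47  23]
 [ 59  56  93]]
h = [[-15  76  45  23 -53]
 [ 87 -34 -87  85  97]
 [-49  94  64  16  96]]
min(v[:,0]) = -66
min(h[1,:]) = -87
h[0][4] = -53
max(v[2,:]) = 93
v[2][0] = 59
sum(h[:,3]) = 124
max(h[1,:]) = 97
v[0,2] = 90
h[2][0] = -49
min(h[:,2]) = -87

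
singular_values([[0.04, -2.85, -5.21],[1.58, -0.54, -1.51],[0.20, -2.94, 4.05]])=[6.81, 4.09, 1.53]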